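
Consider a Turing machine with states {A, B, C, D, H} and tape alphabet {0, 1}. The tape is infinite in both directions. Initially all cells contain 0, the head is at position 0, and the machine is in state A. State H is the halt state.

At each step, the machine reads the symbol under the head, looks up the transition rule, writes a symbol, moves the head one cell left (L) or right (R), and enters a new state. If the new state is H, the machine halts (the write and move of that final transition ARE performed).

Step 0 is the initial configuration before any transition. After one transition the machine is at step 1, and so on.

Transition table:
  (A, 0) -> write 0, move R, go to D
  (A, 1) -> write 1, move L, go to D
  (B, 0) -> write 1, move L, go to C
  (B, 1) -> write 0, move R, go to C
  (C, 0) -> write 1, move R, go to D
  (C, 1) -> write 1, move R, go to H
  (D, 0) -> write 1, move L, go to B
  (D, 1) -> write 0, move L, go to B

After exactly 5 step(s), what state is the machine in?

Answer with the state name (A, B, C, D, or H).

Step 1: in state A at pos 0, read 0 -> (A,0)->write 0,move R,goto D. Now: state=D, head=1, tape[-1..2]=0000 (head:   ^)
Step 2: in state D at pos 1, read 0 -> (D,0)->write 1,move L,goto B. Now: state=B, head=0, tape[-1..2]=0010 (head:  ^)
Step 3: in state B at pos 0, read 0 -> (B,0)->write 1,move L,goto C. Now: state=C, head=-1, tape[-2..2]=00110 (head:  ^)
Step 4: in state C at pos -1, read 0 -> (C,0)->write 1,move R,goto D. Now: state=D, head=0, tape[-2..2]=01110 (head:   ^)
Step 5: in state D at pos 0, read 1 -> (D,1)->write 0,move L,goto B. Now: state=B, head=-1, tape[-2..2]=01010 (head:  ^)

Answer: B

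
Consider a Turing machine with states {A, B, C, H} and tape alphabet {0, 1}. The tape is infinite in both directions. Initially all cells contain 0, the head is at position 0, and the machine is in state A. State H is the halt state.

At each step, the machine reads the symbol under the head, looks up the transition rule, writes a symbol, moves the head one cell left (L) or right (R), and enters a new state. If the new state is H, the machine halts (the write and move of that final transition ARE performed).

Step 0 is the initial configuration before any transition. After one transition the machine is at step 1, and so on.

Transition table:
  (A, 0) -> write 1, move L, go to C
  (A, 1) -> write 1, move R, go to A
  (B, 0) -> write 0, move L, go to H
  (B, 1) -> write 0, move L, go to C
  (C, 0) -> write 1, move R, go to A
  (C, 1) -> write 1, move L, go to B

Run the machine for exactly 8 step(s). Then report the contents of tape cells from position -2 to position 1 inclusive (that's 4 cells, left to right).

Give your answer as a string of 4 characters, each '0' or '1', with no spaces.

Step 1: in state A at pos 0, read 0 -> (A,0)->write 1,move L,goto C. Now: state=C, head=-1, tape[-2..1]=0010 (head:  ^)
Step 2: in state C at pos -1, read 0 -> (C,0)->write 1,move R,goto A. Now: state=A, head=0, tape[-2..1]=0110 (head:   ^)
Step 3: in state A at pos 0, read 1 -> (A,1)->write 1,move R,goto A. Now: state=A, head=1, tape[-2..2]=01100 (head:    ^)
Step 4: in state A at pos 1, read 0 -> (A,0)->write 1,move L,goto C. Now: state=C, head=0, tape[-2..2]=01110 (head:   ^)
Step 5: in state C at pos 0, read 1 -> (C,1)->write 1,move L,goto B. Now: state=B, head=-1, tape[-2..2]=01110 (head:  ^)
Step 6: in state B at pos -1, read 1 -> (B,1)->write 0,move L,goto C. Now: state=C, head=-2, tape[-3..2]=000110 (head:  ^)
Step 7: in state C at pos -2, read 0 -> (C,0)->write 1,move R,goto A. Now: state=A, head=-1, tape[-3..2]=010110 (head:   ^)
Step 8: in state A at pos -1, read 0 -> (A,0)->write 1,move L,goto C. Now: state=C, head=-2, tape[-3..2]=011110 (head:  ^)

Answer: 1111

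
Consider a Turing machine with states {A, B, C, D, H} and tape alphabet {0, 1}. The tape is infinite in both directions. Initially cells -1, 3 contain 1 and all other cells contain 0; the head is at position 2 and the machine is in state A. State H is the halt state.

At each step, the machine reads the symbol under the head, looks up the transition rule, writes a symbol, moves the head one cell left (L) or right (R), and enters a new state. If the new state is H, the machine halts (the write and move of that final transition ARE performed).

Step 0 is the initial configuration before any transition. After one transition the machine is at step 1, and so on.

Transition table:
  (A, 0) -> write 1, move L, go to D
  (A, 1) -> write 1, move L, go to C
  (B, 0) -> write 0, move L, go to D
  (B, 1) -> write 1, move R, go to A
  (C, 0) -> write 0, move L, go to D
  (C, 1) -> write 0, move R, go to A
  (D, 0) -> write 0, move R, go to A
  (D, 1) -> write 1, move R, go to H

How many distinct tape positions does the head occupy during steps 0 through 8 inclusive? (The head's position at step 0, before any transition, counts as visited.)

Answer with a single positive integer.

Answer: 3

Derivation:
Step 1: in state A at pos 2, read 0 -> (A,0)->write 1,move L,goto D. Now: state=D, head=1, tape[-2..4]=0100110 (head:    ^)
Step 2: in state D at pos 1, read 0 -> (D,0)->write 0,move R,goto A. Now: state=A, head=2, tape[-2..4]=0100110 (head:     ^)
Step 3: in state A at pos 2, read 1 -> (A,1)->write 1,move L,goto C. Now: state=C, head=1, tape[-2..4]=0100110 (head:    ^)
Step 4: in state C at pos 1, read 0 -> (C,0)->write 0,move L,goto D. Now: state=D, head=0, tape[-2..4]=0100110 (head:   ^)
Step 5: in state D at pos 0, read 0 -> (D,0)->write 0,move R,goto A. Now: state=A, head=1, tape[-2..4]=0100110 (head:    ^)
Step 6: in state A at pos 1, read 0 -> (A,0)->write 1,move L,goto D. Now: state=D, head=0, tape[-2..4]=0101110 (head:   ^)
Step 7: in state D at pos 0, read 0 -> (D,0)->write 0,move R,goto A. Now: state=A, head=1, tape[-2..4]=0101110 (head:    ^)
Step 8: in state A at pos 1, read 1 -> (A,1)->write 1,move L,goto C. Now: state=C, head=0, tape[-2..4]=0101110 (head:   ^)
Head positions at steps 0..8: starting at 2, distinct positions visited = {0, 1, 2} -> 3 position(s)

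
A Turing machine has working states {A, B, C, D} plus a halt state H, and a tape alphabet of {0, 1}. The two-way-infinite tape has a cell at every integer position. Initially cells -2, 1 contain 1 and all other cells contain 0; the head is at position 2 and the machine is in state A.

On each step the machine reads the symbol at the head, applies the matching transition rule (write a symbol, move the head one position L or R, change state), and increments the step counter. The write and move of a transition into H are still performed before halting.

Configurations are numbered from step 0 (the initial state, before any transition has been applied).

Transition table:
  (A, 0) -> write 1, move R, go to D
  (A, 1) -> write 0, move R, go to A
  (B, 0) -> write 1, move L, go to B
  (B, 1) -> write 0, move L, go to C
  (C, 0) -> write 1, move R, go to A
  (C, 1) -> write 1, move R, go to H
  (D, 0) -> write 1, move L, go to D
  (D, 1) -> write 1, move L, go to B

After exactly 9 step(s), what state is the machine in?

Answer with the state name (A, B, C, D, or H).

Answer: H

Derivation:
Step 1: in state A at pos 2, read 0 -> (A,0)->write 1,move R,goto D. Now: state=D, head=3, tape[-3..4]=01001100 (head:       ^)
Step 2: in state D at pos 3, read 0 -> (D,0)->write 1,move L,goto D. Now: state=D, head=2, tape[-3..4]=01001110 (head:      ^)
Step 3: in state D at pos 2, read 1 -> (D,1)->write 1,move L,goto B. Now: state=B, head=1, tape[-3..4]=01001110 (head:     ^)
Step 4: in state B at pos 1, read 1 -> (B,1)->write 0,move L,goto C. Now: state=C, head=0, tape[-3..4]=01000110 (head:    ^)
Step 5: in state C at pos 0, read 0 -> (C,0)->write 1,move R,goto A. Now: state=A, head=1, tape[-3..4]=01010110 (head:     ^)
Step 6: in state A at pos 1, read 0 -> (A,0)->write 1,move R,goto D. Now: state=D, head=2, tape[-3..4]=01011110 (head:      ^)
Step 7: in state D at pos 2, read 1 -> (D,1)->write 1,move L,goto B. Now: state=B, head=1, tape[-3..4]=01011110 (head:     ^)
Step 8: in state B at pos 1, read 1 -> (B,1)->write 0,move L,goto C. Now: state=C, head=0, tape[-3..4]=01010110 (head:    ^)
Step 9: in state C at pos 0, read 1 -> (C,1)->write 1,move R,goto H. Now: state=H, head=1, tape[-3..4]=01010110 (head:     ^)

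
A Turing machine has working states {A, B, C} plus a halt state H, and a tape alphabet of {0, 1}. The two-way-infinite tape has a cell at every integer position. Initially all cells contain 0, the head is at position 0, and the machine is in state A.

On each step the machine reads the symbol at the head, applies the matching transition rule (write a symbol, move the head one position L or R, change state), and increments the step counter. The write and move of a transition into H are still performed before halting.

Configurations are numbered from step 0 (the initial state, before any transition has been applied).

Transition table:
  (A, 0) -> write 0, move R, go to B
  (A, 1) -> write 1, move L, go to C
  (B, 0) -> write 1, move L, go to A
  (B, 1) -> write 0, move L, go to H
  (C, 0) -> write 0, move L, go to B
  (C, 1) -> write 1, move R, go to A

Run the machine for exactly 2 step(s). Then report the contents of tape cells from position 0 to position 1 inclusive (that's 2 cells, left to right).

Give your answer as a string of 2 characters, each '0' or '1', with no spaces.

Answer: 01

Derivation:
Step 1: in state A at pos 0, read 0 -> (A,0)->write 0,move R,goto B. Now: state=B, head=1, tape[-1..2]=0000 (head:   ^)
Step 2: in state B at pos 1, read 0 -> (B,0)->write 1,move L,goto A. Now: state=A, head=0, tape[-1..2]=0010 (head:  ^)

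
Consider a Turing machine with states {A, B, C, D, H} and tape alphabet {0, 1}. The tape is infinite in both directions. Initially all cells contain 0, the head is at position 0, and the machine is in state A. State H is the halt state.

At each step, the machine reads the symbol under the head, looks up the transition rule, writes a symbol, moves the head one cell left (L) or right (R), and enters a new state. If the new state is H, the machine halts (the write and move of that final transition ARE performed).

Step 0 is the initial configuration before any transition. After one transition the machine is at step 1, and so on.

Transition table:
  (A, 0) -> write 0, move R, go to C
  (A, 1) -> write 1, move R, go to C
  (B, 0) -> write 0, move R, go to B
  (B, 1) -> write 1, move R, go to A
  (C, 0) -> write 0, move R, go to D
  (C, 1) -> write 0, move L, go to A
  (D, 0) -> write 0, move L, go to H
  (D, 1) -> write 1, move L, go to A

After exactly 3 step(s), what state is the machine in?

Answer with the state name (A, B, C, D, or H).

Step 1: in state A at pos 0, read 0 -> (A,0)->write 0,move R,goto C. Now: state=C, head=1, tape[-1..2]=0000 (head:   ^)
Step 2: in state C at pos 1, read 0 -> (C,0)->write 0,move R,goto D. Now: state=D, head=2, tape[-1..3]=00000 (head:    ^)
Step 3: in state D at pos 2, read 0 -> (D,0)->write 0,move L,goto H. Now: state=H, head=1, tape[-1..3]=00000 (head:   ^)

Answer: H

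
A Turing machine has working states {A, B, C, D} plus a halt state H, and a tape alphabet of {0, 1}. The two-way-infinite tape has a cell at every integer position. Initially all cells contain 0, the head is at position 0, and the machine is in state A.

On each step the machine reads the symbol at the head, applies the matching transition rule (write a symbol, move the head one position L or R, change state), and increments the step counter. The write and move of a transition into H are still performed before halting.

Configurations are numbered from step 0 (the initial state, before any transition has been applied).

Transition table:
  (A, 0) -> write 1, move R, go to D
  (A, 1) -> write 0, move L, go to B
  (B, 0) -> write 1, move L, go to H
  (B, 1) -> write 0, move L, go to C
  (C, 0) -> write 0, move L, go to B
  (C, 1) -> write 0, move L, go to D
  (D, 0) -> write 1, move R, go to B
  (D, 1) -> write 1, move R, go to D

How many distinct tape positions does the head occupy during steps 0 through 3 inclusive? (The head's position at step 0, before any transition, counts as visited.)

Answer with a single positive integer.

Answer: 3

Derivation:
Step 1: in state A at pos 0, read 0 -> (A,0)->write 1,move R,goto D. Now: state=D, head=1, tape[-1..2]=0100 (head:   ^)
Step 2: in state D at pos 1, read 0 -> (D,0)->write 1,move R,goto B. Now: state=B, head=2, tape[-1..3]=01100 (head:    ^)
Step 3: in state B at pos 2, read 0 -> (B,0)->write 1,move L,goto H. Now: state=H, head=1, tape[-1..3]=01110 (head:   ^)
Head positions at steps 0..3: starting at 0, distinct positions visited = {0, 1, 2} -> 3 position(s)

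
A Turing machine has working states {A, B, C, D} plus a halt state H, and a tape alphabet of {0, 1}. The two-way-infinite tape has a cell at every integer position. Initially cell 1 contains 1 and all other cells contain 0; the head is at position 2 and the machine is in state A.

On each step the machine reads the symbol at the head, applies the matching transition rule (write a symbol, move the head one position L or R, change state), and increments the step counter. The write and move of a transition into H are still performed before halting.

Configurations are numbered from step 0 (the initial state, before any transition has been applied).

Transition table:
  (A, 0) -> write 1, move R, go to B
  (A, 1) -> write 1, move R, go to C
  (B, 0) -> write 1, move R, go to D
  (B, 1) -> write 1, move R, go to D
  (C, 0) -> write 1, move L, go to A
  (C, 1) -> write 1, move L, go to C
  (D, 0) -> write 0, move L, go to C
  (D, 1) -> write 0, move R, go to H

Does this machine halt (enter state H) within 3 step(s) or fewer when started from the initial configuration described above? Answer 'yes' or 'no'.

Answer: no

Derivation:
Step 1: in state A at pos 2, read 0 -> (A,0)->write 1,move R,goto B. Now: state=B, head=3, tape[0..4]=01100 (head:    ^)
Step 2: in state B at pos 3, read 0 -> (B,0)->write 1,move R,goto D. Now: state=D, head=4, tape[0..5]=011100 (head:     ^)
Step 3: in state D at pos 4, read 0 -> (D,0)->write 0,move L,goto C. Now: state=C, head=3, tape[0..5]=011100 (head:    ^)
After 3 step(s): state = C (not H) -> not halted within 3 -> no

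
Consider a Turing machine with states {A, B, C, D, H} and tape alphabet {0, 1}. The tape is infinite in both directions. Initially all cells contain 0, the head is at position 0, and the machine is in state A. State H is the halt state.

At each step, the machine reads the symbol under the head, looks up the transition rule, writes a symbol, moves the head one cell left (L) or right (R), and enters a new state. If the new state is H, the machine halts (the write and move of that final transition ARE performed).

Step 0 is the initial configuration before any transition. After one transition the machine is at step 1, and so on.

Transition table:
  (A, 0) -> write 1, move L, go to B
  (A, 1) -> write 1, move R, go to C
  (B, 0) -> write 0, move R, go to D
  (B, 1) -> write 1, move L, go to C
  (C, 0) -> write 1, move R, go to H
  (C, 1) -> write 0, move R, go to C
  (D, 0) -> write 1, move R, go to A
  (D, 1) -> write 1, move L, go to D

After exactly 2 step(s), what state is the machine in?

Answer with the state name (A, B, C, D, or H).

Answer: D

Derivation:
Step 1: in state A at pos 0, read 0 -> (A,0)->write 1,move L,goto B. Now: state=B, head=-1, tape[-2..1]=0010 (head:  ^)
Step 2: in state B at pos -1, read 0 -> (B,0)->write 0,move R,goto D. Now: state=D, head=0, tape[-2..1]=0010 (head:   ^)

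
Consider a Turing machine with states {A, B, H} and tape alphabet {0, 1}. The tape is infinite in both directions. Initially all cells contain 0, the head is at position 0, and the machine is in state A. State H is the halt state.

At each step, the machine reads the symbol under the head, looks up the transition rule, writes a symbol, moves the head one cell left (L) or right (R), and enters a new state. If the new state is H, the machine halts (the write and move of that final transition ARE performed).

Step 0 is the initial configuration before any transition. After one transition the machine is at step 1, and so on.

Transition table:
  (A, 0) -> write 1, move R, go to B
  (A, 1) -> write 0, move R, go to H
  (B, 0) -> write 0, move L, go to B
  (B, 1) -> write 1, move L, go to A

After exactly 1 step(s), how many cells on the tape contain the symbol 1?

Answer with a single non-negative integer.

Step 1: in state A at pos 0, read 0 -> (A,0)->write 1,move R,goto B. Now: state=B, head=1, tape[-1..2]=0100 (head:   ^)
Cells containing 1 after step 1: {0} -> 1 cell(s)

Answer: 1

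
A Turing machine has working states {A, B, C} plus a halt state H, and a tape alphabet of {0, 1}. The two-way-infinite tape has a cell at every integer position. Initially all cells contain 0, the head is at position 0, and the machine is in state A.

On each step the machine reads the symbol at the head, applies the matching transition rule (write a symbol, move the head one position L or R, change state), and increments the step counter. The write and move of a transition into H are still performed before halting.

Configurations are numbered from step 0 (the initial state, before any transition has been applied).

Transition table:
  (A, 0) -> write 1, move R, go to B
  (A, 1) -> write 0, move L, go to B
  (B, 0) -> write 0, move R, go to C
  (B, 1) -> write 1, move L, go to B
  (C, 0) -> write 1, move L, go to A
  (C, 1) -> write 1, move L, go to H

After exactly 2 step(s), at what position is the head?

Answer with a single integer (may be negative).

Step 1: in state A at pos 0, read 0 -> (A,0)->write 1,move R,goto B. Now: state=B, head=1, tape[-1..2]=0100 (head:   ^)
Step 2: in state B at pos 1, read 0 -> (B,0)->write 0,move R,goto C. Now: state=C, head=2, tape[-1..3]=01000 (head:    ^)

Answer: 2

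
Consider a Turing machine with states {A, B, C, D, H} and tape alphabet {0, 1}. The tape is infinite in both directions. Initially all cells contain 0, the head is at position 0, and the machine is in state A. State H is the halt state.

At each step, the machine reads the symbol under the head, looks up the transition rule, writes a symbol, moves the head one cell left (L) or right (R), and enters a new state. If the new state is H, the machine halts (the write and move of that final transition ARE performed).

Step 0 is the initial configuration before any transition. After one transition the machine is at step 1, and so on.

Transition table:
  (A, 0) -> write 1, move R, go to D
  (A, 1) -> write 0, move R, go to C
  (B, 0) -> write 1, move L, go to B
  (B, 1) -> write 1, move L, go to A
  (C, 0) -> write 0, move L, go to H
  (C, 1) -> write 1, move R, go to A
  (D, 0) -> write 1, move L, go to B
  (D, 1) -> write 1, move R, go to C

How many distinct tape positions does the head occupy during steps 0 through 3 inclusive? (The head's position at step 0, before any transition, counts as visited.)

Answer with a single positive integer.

Answer: 3

Derivation:
Step 1: in state A at pos 0, read 0 -> (A,0)->write 1,move R,goto D. Now: state=D, head=1, tape[-1..2]=0100 (head:   ^)
Step 2: in state D at pos 1, read 0 -> (D,0)->write 1,move L,goto B. Now: state=B, head=0, tape[-1..2]=0110 (head:  ^)
Step 3: in state B at pos 0, read 1 -> (B,1)->write 1,move L,goto A. Now: state=A, head=-1, tape[-2..2]=00110 (head:  ^)
Head positions at steps 0..3: starting at 0, distinct positions visited = {-1, 0, 1} -> 3 position(s)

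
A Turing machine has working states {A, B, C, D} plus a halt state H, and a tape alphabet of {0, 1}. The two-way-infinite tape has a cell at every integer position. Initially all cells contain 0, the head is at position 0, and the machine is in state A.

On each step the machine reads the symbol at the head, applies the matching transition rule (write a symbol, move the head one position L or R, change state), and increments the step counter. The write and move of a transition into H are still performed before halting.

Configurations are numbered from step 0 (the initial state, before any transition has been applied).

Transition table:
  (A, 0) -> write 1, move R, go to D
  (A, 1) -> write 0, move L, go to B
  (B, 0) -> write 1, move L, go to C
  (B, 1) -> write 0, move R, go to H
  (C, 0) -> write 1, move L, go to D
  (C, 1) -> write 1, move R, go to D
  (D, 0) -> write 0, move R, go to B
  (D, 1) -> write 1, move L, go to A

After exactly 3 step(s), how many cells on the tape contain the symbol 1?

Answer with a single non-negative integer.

Answer: 2

Derivation:
Step 1: in state A at pos 0, read 0 -> (A,0)->write 1,move R,goto D. Now: state=D, head=1, tape[-1..2]=0100 (head:   ^)
Step 2: in state D at pos 1, read 0 -> (D,0)->write 0,move R,goto B. Now: state=B, head=2, tape[-1..3]=01000 (head:    ^)
Step 3: in state B at pos 2, read 0 -> (B,0)->write 1,move L,goto C. Now: state=C, head=1, tape[-1..3]=01010 (head:   ^)
Cells containing 1 after step 3: {0, 2} -> 2 cell(s)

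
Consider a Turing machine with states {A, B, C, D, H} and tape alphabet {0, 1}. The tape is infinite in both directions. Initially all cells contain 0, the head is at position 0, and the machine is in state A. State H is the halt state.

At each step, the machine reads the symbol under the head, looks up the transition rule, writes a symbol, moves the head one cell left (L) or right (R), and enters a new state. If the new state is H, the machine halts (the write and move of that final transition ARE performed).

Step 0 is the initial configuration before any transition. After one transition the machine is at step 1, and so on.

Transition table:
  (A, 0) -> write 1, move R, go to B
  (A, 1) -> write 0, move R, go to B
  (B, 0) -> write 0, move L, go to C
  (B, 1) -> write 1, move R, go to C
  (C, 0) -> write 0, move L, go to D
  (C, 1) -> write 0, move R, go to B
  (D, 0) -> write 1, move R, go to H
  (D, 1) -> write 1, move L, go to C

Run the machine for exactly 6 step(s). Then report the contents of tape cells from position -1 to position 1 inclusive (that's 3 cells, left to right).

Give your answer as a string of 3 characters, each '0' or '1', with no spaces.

Answer: 100

Derivation:
Step 1: in state A at pos 0, read 0 -> (A,0)->write 1,move R,goto B. Now: state=B, head=1, tape[-1..2]=0100 (head:   ^)
Step 2: in state B at pos 1, read 0 -> (B,0)->write 0,move L,goto C. Now: state=C, head=0, tape[-1..2]=0100 (head:  ^)
Step 3: in state C at pos 0, read 1 -> (C,1)->write 0,move R,goto B. Now: state=B, head=1, tape[-1..2]=0000 (head:   ^)
Step 4: in state B at pos 1, read 0 -> (B,0)->write 0,move L,goto C. Now: state=C, head=0, tape[-1..2]=0000 (head:  ^)
Step 5: in state C at pos 0, read 0 -> (C,0)->write 0,move L,goto D. Now: state=D, head=-1, tape[-2..2]=00000 (head:  ^)
Step 6: in state D at pos -1, read 0 -> (D,0)->write 1,move R,goto H. Now: state=H, head=0, tape[-2..2]=01000 (head:   ^)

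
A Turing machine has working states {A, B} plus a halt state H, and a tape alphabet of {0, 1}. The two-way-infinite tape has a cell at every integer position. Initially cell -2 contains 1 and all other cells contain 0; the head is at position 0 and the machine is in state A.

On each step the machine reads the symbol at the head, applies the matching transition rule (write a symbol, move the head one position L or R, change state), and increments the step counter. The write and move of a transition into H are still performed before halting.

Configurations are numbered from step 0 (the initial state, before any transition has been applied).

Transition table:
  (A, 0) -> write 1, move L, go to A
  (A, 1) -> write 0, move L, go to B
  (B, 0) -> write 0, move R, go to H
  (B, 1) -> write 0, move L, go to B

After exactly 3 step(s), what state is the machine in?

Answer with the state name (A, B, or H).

Step 1: in state A at pos 0, read 0 -> (A,0)->write 1,move L,goto A. Now: state=A, head=-1, tape[-3..1]=01010 (head:   ^)
Step 2: in state A at pos -1, read 0 -> (A,0)->write 1,move L,goto A. Now: state=A, head=-2, tape[-3..1]=01110 (head:  ^)
Step 3: in state A at pos -2, read 1 -> (A,1)->write 0,move L,goto B. Now: state=B, head=-3, tape[-4..1]=000110 (head:  ^)

Answer: B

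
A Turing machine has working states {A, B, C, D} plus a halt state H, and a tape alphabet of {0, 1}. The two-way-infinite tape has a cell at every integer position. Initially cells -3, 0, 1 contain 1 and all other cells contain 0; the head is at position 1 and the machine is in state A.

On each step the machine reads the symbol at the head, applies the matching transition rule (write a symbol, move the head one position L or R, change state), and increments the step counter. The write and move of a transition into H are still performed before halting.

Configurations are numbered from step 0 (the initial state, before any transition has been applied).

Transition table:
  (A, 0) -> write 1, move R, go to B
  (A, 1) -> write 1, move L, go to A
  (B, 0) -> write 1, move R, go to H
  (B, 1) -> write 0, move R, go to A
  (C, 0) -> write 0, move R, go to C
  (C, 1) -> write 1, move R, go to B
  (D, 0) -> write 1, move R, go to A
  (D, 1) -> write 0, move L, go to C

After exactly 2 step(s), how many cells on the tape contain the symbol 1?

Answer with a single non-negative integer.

Answer: 3

Derivation:
Step 1: in state A at pos 1, read 1 -> (A,1)->write 1,move L,goto A. Now: state=A, head=0, tape[-4..2]=0100110 (head:     ^)
Step 2: in state A at pos 0, read 1 -> (A,1)->write 1,move L,goto A. Now: state=A, head=-1, tape[-4..2]=0100110 (head:    ^)
Cells containing 1 after step 2: {-3, 0, 1} -> 3 cell(s)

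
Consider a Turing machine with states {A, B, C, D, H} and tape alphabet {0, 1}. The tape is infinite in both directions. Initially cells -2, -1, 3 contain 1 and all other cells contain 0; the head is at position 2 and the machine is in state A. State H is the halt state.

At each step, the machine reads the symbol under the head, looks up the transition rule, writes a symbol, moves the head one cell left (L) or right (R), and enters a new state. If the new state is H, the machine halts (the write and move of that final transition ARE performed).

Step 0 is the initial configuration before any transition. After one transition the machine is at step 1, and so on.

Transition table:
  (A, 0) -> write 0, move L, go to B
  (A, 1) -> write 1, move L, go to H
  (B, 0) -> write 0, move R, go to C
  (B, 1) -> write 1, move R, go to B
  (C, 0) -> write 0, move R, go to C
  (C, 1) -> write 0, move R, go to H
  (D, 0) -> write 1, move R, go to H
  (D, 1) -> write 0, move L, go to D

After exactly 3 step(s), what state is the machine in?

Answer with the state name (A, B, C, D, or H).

Answer: C

Derivation:
Step 1: in state A at pos 2, read 0 -> (A,0)->write 0,move L,goto B. Now: state=B, head=1, tape[-3..4]=01100010 (head:     ^)
Step 2: in state B at pos 1, read 0 -> (B,0)->write 0,move R,goto C. Now: state=C, head=2, tape[-3..4]=01100010 (head:      ^)
Step 3: in state C at pos 2, read 0 -> (C,0)->write 0,move R,goto C. Now: state=C, head=3, tape[-3..4]=01100010 (head:       ^)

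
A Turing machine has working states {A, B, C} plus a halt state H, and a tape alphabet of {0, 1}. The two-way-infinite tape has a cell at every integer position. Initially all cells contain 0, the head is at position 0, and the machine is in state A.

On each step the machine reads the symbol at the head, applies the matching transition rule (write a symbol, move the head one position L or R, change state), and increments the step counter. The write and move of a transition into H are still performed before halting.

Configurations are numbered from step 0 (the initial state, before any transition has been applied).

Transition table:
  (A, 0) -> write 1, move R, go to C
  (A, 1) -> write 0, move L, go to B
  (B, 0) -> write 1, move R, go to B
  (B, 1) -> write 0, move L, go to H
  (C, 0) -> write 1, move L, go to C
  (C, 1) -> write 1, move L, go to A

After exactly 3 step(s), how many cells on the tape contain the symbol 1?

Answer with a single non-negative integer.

Answer: 2

Derivation:
Step 1: in state A at pos 0, read 0 -> (A,0)->write 1,move R,goto C. Now: state=C, head=1, tape[-1..2]=0100 (head:   ^)
Step 2: in state C at pos 1, read 0 -> (C,0)->write 1,move L,goto C. Now: state=C, head=0, tape[-1..2]=0110 (head:  ^)
Step 3: in state C at pos 0, read 1 -> (C,1)->write 1,move L,goto A. Now: state=A, head=-1, tape[-2..2]=00110 (head:  ^)
Cells containing 1 after step 3: {0, 1} -> 2 cell(s)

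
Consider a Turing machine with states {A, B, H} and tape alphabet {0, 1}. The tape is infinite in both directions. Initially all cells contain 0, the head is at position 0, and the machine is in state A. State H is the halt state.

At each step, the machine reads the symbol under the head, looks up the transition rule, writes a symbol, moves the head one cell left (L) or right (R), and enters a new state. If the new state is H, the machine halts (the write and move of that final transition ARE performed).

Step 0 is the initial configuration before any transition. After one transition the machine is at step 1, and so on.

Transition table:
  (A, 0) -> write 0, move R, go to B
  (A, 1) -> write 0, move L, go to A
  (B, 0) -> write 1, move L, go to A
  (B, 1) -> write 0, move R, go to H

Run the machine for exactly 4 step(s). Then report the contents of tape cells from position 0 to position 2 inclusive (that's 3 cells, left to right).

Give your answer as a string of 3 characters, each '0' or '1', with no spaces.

Step 1: in state A at pos 0, read 0 -> (A,0)->write 0,move R,goto B. Now: state=B, head=1, tape[-1..2]=0000 (head:   ^)
Step 2: in state B at pos 1, read 0 -> (B,0)->write 1,move L,goto A. Now: state=A, head=0, tape[-1..2]=0010 (head:  ^)
Step 3: in state A at pos 0, read 0 -> (A,0)->write 0,move R,goto B. Now: state=B, head=1, tape[-1..2]=0010 (head:   ^)
Step 4: in state B at pos 1, read 1 -> (B,1)->write 0,move R,goto H. Now: state=H, head=2, tape[-1..3]=00000 (head:    ^)

Answer: 000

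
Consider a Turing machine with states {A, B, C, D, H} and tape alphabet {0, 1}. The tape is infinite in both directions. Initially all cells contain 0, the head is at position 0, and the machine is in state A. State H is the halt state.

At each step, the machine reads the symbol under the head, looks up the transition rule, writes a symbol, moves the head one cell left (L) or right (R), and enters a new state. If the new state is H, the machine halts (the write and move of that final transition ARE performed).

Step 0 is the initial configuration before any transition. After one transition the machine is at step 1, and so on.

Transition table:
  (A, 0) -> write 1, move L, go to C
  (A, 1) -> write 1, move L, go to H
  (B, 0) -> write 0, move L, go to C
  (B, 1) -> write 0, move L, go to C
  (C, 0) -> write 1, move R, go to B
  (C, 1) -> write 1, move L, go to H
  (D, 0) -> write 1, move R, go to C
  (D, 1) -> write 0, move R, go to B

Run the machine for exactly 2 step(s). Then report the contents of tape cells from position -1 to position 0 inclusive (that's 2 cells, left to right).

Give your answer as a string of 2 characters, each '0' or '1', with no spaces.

Answer: 11

Derivation:
Step 1: in state A at pos 0, read 0 -> (A,0)->write 1,move L,goto C. Now: state=C, head=-1, tape[-2..1]=0010 (head:  ^)
Step 2: in state C at pos -1, read 0 -> (C,0)->write 1,move R,goto B. Now: state=B, head=0, tape[-2..1]=0110 (head:   ^)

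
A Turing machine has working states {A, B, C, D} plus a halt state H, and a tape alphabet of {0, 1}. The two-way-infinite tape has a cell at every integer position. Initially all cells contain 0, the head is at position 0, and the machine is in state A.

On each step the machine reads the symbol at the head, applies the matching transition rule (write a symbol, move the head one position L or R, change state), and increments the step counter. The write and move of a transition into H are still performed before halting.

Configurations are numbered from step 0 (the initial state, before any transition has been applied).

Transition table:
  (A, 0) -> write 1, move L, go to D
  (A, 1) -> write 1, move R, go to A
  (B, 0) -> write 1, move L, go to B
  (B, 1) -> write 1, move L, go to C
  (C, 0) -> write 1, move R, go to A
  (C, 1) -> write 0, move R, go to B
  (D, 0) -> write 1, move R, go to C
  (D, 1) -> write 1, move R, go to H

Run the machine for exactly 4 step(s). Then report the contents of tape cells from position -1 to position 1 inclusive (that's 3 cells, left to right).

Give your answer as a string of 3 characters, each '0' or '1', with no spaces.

Answer: 101

Derivation:
Step 1: in state A at pos 0, read 0 -> (A,0)->write 1,move L,goto D. Now: state=D, head=-1, tape[-2..1]=0010 (head:  ^)
Step 2: in state D at pos -1, read 0 -> (D,0)->write 1,move R,goto C. Now: state=C, head=0, tape[-2..1]=0110 (head:   ^)
Step 3: in state C at pos 0, read 1 -> (C,1)->write 0,move R,goto B. Now: state=B, head=1, tape[-2..2]=01000 (head:    ^)
Step 4: in state B at pos 1, read 0 -> (B,0)->write 1,move L,goto B. Now: state=B, head=0, tape[-2..2]=01010 (head:   ^)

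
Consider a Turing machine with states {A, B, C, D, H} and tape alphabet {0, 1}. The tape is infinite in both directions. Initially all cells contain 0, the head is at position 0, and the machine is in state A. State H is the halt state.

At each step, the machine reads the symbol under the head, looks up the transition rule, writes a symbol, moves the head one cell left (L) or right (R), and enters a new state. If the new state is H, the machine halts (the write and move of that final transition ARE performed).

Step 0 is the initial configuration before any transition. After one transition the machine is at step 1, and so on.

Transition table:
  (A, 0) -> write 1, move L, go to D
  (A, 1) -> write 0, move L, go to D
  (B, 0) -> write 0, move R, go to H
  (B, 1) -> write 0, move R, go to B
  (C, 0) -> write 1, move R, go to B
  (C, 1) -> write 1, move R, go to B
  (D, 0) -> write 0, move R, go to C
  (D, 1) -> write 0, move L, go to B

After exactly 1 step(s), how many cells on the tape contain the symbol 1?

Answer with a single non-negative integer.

Answer: 1

Derivation:
Step 1: in state A at pos 0, read 0 -> (A,0)->write 1,move L,goto D. Now: state=D, head=-1, tape[-2..1]=0010 (head:  ^)
Cells containing 1 after step 1: {0} -> 1 cell(s)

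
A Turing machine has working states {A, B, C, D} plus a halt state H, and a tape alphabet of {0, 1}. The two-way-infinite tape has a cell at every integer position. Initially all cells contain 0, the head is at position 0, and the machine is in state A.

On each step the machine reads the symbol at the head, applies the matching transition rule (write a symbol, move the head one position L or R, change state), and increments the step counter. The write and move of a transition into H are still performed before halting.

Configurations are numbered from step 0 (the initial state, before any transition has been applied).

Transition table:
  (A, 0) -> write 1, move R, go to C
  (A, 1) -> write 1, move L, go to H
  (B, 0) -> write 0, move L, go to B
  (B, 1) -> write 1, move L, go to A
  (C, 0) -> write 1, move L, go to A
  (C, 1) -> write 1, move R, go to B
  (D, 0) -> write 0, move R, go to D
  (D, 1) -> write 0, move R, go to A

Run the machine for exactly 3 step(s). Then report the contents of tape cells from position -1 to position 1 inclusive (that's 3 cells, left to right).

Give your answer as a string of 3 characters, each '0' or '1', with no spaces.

Step 1: in state A at pos 0, read 0 -> (A,0)->write 1,move R,goto C. Now: state=C, head=1, tape[-1..2]=0100 (head:   ^)
Step 2: in state C at pos 1, read 0 -> (C,0)->write 1,move L,goto A. Now: state=A, head=0, tape[-1..2]=0110 (head:  ^)
Step 3: in state A at pos 0, read 1 -> (A,1)->write 1,move L,goto H. Now: state=H, head=-1, tape[-2..2]=00110 (head:  ^)

Answer: 011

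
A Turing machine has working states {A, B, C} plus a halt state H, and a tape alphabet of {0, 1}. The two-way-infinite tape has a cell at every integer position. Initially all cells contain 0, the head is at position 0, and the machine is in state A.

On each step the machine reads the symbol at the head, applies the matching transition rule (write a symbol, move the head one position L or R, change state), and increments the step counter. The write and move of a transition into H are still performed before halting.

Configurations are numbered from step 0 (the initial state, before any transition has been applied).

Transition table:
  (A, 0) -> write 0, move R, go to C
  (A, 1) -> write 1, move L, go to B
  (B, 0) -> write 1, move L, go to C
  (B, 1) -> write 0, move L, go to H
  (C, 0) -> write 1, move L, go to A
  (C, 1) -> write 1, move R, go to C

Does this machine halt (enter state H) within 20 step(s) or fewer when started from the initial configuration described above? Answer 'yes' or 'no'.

Answer: yes

Derivation:
Step 1: in state A at pos 0, read 0 -> (A,0)->write 0,move R,goto C. Now: state=C, head=1, tape[-1..2]=0000 (head:   ^)
Step 2: in state C at pos 1, read 0 -> (C,0)->write 1,move L,goto A. Now: state=A, head=0, tape[-1..2]=0010 (head:  ^)
Step 3: in state A at pos 0, read 0 -> (A,0)->write 0,move R,goto C. Now: state=C, head=1, tape[-1..2]=0010 (head:   ^)
Step 4: in state C at pos 1, read 1 -> (C,1)->write 1,move R,goto C. Now: state=C, head=2, tape[-1..3]=00100 (head:    ^)
Step 5: in state C at pos 2, read 0 -> (C,0)->write 1,move L,goto A. Now: state=A, head=1, tape[-1..3]=00110 (head:   ^)
Step 6: in state A at pos 1, read 1 -> (A,1)->write 1,move L,goto B. Now: state=B, head=0, tape[-1..3]=00110 (head:  ^)
Step 7: in state B at pos 0, read 0 -> (B,0)->write 1,move L,goto C. Now: state=C, head=-1, tape[-2..3]=001110 (head:  ^)
Step 8: in state C at pos -1, read 0 -> (C,0)->write 1,move L,goto A. Now: state=A, head=-2, tape[-3..3]=0011110 (head:  ^)
Step 9: in state A at pos -2, read 0 -> (A,0)->write 0,move R,goto C. Now: state=C, head=-1, tape[-3..3]=0011110 (head:   ^)
Step 10: in state C at pos -1, read 1 -> (C,1)->write 1,move R,goto C. Now: state=C, head=0, tape[-3..3]=0011110 (head:    ^)
Step 11: in state C at pos 0, read 1 -> (C,1)->write 1,move R,goto C. Now: state=C, head=1, tape[-3..3]=0011110 (head:     ^)
Step 12: in state C at pos 1, read 1 -> (C,1)->write 1,move R,goto C. Now: state=C, head=2, tape[-3..3]=0011110 (head:      ^)
Step 13: in state C at pos 2, read 1 -> (C,1)->write 1,move R,goto C. Now: state=C, head=3, tape[-3..4]=00111100 (head:       ^)
Step 14: in state C at pos 3, read 0 -> (C,0)->write 1,move L,goto A. Now: state=A, head=2, tape[-3..4]=00111110 (head:      ^)
Step 15: in state A at pos 2, read 1 -> (A,1)->write 1,move L,goto B. Now: state=B, head=1, tape[-3..4]=00111110 (head:     ^)
Step 16: in state B at pos 1, read 1 -> (B,1)->write 0,move L,goto H. Now: state=H, head=0, tape[-3..4]=00110110 (head:    ^)
State H reached at step 16; 16 <= 20 -> yes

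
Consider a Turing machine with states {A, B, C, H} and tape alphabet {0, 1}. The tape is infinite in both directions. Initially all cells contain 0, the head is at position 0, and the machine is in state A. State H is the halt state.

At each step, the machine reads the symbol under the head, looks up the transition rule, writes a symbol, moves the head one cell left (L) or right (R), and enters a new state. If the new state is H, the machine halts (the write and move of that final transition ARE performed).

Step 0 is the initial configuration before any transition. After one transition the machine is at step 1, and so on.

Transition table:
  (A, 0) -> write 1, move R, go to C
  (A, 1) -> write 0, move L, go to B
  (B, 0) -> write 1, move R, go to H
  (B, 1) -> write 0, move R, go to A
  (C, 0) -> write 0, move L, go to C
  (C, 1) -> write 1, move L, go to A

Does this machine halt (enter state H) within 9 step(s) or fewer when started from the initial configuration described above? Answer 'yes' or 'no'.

Step 1: in state A at pos 0, read 0 -> (A,0)->write 1,move R,goto C. Now: state=C, head=1, tape[-1..2]=0100 (head:   ^)
Step 2: in state C at pos 1, read 0 -> (C,0)->write 0,move L,goto C. Now: state=C, head=0, tape[-1..2]=0100 (head:  ^)
Step 3: in state C at pos 0, read 1 -> (C,1)->write 1,move L,goto A. Now: state=A, head=-1, tape[-2..2]=00100 (head:  ^)
Step 4: in state A at pos -1, read 0 -> (A,0)->write 1,move R,goto C. Now: state=C, head=0, tape[-2..2]=01100 (head:   ^)
Step 5: in state C at pos 0, read 1 -> (C,1)->write 1,move L,goto A. Now: state=A, head=-1, tape[-2..2]=01100 (head:  ^)
Step 6: in state A at pos -1, read 1 -> (A,1)->write 0,move L,goto B. Now: state=B, head=-2, tape[-3..2]=000100 (head:  ^)
Step 7: in state B at pos -2, read 0 -> (B,0)->write 1,move R,goto H. Now: state=H, head=-1, tape[-3..2]=010100 (head:   ^)
State H reached at step 7; 7 <= 9 -> yes

Answer: yes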